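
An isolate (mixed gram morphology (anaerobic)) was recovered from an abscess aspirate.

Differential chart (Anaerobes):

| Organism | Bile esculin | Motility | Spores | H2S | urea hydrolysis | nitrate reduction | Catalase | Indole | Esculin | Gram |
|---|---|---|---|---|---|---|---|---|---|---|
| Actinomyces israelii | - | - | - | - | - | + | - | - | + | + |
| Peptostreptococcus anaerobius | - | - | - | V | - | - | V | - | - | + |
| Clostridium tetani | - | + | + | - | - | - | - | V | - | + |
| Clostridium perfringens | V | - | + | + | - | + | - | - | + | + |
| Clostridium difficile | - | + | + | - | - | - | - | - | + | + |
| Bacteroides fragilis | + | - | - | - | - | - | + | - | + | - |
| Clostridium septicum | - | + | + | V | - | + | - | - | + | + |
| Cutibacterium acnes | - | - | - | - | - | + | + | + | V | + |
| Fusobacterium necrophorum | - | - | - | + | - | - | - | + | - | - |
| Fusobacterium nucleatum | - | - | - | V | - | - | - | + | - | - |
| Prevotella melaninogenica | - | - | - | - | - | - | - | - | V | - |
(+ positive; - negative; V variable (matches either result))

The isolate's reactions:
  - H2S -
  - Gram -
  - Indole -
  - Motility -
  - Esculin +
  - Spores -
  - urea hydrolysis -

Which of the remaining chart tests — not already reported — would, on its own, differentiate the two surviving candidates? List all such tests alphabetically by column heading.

Spores -: excludes Clostridium tetani, Clostridium perfringens, Clostridium difficile, Clostridium septicum — 7 left.
Motility -: all 7 remaining candidates are consistent.
Esculin +: excludes Peptostreptococcus anaerobius, Fusobacterium necrophorum, Fusobacterium nucleatum — 4 left.
urea hydrolysis -: all 4 remaining candidates are consistent.
H2S -: all 4 remaining candidates are consistent.
Indole -: excludes Cutibacterium acnes — 3 left.
Gram -: excludes Actinomyces israelii — 2 left.
Two candidates remain: Bacteroides fragilis and Prevotella melaninogenica.
  Bile esculin: Bacteroides fragilis +, Prevotella melaninogenica - — discriminates.
  nitrate reduction: - vs - — same for both, does not separate.
  Catalase: Bacteroides fragilis +, Prevotella melaninogenica - — discriminates.

Bile esculin, Catalase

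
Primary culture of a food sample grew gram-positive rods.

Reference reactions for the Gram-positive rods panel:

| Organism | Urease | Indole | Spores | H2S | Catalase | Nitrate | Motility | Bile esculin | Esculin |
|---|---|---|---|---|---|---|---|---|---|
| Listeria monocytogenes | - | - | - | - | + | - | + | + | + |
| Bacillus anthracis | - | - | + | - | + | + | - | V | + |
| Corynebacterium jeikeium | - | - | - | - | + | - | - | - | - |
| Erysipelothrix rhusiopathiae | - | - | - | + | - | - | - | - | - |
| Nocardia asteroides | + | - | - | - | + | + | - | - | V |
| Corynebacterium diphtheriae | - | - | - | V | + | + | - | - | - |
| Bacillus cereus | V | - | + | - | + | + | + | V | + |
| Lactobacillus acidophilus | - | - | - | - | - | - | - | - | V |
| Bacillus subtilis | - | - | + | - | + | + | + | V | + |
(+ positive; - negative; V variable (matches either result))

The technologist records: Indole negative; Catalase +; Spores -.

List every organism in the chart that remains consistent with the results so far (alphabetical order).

Indole -: all 9 remaining candidates are consistent.
Catalase +: excludes Erysipelothrix rhusiopathiae, Lactobacillus acidophilus — 7 left.
Spores -: excludes Bacillus anthracis, Bacillus cereus, Bacillus subtilis — 4 left.

Corynebacterium diphtheriae, Corynebacterium jeikeium, Listeria monocytogenes, Nocardia asteroides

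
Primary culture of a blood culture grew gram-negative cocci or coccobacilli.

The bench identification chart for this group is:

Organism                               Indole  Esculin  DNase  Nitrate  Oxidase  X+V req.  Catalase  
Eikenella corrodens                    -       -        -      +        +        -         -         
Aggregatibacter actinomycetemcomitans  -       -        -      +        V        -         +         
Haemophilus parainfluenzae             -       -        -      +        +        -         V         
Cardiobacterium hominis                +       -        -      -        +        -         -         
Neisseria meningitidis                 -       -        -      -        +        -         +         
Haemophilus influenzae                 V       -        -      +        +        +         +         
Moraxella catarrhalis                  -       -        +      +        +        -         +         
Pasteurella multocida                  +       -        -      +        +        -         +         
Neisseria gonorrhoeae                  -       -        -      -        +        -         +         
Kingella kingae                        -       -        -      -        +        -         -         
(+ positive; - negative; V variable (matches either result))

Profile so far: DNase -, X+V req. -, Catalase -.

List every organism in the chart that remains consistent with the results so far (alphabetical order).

Cardiobacterium hominis, Eikenella corrodens, Haemophilus parainfluenzae, Kingella kingae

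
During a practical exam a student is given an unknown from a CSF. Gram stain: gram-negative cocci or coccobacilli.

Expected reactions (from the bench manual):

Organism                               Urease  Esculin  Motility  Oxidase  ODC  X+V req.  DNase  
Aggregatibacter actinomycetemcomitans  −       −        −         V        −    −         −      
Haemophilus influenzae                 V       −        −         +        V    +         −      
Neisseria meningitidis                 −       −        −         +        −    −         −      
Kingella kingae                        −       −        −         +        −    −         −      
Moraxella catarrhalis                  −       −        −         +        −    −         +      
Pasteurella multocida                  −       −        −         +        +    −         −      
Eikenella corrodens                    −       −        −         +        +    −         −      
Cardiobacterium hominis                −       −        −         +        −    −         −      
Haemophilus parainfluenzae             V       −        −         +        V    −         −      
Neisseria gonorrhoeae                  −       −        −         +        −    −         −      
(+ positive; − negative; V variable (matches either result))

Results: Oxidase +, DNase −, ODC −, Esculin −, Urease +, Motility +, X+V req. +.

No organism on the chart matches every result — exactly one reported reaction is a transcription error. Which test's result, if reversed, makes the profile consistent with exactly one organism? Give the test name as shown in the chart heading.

As reported, no row in the chart matches all 7 reactions.
Reversing Urease → still no organism matches.
Reversing Oxidase → still no organism matches.
Reversing ODC → still no organism matches.
Reversing X+V req. → still no organism matches.
Reversing Esculin → still no organism matches.
Reversing DNase → still no organism matches.
Reversing Motility (to −) → unique match: Haemophilus influenzae.

Motility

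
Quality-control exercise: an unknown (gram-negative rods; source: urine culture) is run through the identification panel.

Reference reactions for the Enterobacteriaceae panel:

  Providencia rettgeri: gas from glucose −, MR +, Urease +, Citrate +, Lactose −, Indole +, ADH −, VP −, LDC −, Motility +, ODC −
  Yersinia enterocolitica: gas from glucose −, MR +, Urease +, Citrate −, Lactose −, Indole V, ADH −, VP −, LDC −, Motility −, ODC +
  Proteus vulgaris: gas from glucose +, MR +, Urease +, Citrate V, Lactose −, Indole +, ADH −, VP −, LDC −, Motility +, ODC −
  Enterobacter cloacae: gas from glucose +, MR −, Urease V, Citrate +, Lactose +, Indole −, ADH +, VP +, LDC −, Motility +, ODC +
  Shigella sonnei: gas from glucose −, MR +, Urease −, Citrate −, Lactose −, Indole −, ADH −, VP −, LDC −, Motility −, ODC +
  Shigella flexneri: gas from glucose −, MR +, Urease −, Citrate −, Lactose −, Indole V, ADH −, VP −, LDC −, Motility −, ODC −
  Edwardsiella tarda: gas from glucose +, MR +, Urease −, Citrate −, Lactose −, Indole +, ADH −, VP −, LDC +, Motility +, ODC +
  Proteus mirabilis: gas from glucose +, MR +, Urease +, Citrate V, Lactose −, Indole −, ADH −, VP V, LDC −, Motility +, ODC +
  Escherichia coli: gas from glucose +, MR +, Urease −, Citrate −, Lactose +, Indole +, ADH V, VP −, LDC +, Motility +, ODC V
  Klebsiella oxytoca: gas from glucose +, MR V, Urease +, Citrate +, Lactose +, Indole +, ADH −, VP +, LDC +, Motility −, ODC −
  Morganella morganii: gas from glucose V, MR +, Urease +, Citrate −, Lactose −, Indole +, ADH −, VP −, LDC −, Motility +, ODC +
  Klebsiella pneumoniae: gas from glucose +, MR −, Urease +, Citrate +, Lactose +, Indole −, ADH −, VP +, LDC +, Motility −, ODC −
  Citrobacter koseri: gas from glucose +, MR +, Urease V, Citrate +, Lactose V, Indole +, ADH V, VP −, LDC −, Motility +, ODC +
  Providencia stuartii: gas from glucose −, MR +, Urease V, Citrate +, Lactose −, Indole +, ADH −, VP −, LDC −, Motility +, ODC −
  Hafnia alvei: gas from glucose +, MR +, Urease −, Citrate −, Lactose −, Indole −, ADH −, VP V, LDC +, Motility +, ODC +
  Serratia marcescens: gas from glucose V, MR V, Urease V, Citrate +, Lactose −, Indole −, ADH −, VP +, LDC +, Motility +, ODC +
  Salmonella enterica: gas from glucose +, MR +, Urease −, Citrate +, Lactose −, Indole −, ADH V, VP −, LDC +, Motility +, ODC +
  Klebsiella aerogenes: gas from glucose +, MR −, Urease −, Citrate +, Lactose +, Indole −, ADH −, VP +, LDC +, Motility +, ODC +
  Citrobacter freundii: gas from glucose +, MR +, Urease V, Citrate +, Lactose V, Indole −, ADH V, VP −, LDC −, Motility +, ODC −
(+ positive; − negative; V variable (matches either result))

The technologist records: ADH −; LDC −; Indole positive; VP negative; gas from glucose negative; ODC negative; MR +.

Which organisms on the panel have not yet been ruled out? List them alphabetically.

LDC −: excludes 8 organisms — 11 left.
ADH −: excludes Enterobacter cloacae — 10 left.
VP −: all 10 remaining candidates are consistent.
gas from glucose −: excludes Proteus vulgaris, Proteus mirabilis, Citrobacter koseri, Citrobacter freundii — 6 left.
Indole +: excludes Shigella sonnei — 5 left.
MR +: all 5 remaining candidates are consistent.
ODC −: excludes Yersinia enterocolitica, Morganella morganii — 3 left.

Providencia rettgeri, Providencia stuartii, Shigella flexneri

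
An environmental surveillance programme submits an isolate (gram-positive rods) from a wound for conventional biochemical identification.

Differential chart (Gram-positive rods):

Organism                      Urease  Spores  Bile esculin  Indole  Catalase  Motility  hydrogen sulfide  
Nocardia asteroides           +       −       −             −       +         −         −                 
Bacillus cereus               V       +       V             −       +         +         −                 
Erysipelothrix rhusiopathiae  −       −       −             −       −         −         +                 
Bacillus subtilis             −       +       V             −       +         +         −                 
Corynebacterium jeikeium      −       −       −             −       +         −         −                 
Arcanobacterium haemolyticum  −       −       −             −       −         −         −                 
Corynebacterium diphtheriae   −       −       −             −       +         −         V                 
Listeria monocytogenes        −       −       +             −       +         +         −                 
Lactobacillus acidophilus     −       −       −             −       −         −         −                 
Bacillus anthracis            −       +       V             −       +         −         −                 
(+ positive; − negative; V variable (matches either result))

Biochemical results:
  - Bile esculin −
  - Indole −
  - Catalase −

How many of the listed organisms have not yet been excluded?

3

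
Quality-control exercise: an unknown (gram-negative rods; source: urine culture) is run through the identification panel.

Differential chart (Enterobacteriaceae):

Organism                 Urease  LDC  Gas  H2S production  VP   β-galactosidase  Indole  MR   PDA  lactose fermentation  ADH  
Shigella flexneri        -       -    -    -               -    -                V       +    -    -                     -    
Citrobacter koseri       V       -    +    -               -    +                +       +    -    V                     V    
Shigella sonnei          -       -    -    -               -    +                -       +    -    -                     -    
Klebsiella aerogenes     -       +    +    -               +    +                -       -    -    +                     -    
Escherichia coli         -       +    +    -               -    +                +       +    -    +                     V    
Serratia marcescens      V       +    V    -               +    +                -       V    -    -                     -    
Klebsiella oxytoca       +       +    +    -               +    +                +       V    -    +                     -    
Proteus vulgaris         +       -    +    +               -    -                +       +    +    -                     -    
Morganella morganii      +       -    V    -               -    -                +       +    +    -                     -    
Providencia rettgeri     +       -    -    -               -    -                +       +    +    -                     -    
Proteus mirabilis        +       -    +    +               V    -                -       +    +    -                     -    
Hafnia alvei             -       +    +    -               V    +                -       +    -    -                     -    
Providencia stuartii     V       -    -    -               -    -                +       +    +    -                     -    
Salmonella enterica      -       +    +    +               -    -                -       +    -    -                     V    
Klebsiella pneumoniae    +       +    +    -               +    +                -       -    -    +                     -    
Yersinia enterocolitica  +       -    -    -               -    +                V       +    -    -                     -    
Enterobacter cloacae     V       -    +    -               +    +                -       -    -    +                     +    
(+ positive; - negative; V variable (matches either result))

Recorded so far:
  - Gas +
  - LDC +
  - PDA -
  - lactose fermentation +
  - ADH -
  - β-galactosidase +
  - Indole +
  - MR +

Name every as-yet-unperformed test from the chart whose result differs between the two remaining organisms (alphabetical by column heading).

Urease, VP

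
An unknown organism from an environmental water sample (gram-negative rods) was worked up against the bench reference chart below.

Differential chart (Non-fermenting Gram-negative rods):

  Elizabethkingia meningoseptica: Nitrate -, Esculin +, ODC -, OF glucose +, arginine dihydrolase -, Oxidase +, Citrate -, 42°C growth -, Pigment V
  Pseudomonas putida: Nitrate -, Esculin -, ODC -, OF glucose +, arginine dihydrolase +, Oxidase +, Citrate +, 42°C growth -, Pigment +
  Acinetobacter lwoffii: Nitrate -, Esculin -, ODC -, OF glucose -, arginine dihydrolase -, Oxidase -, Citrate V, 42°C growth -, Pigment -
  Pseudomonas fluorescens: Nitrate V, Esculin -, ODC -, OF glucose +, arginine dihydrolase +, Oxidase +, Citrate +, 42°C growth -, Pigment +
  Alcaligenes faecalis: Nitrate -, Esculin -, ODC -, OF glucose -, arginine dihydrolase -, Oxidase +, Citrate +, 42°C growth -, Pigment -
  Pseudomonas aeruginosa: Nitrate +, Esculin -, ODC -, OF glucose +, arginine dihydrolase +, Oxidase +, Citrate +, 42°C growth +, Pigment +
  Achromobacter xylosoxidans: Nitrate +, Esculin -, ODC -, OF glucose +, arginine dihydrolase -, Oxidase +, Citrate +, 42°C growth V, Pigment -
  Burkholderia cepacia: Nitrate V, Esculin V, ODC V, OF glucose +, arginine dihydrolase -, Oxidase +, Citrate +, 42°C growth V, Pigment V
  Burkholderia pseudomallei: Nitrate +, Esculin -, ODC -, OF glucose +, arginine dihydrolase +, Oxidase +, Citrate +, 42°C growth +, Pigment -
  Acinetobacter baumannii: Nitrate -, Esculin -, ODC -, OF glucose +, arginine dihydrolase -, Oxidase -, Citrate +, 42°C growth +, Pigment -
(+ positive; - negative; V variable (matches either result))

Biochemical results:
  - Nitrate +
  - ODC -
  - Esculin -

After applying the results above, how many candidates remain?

Esculin -: excludes Elizabethkingia meningoseptica — 9 left.
ODC -: all 9 remaining candidates are consistent.
Nitrate +: excludes Pseudomonas putida, Acinetobacter lwoffii, Alcaligenes faecalis, Acinetobacter baumannii — 5 left.
Still consistent: Achromobacter xylosoxidans, Burkholderia cepacia, Burkholderia pseudomallei, Pseudomonas aeruginosa, Pseudomonas fluorescens.

5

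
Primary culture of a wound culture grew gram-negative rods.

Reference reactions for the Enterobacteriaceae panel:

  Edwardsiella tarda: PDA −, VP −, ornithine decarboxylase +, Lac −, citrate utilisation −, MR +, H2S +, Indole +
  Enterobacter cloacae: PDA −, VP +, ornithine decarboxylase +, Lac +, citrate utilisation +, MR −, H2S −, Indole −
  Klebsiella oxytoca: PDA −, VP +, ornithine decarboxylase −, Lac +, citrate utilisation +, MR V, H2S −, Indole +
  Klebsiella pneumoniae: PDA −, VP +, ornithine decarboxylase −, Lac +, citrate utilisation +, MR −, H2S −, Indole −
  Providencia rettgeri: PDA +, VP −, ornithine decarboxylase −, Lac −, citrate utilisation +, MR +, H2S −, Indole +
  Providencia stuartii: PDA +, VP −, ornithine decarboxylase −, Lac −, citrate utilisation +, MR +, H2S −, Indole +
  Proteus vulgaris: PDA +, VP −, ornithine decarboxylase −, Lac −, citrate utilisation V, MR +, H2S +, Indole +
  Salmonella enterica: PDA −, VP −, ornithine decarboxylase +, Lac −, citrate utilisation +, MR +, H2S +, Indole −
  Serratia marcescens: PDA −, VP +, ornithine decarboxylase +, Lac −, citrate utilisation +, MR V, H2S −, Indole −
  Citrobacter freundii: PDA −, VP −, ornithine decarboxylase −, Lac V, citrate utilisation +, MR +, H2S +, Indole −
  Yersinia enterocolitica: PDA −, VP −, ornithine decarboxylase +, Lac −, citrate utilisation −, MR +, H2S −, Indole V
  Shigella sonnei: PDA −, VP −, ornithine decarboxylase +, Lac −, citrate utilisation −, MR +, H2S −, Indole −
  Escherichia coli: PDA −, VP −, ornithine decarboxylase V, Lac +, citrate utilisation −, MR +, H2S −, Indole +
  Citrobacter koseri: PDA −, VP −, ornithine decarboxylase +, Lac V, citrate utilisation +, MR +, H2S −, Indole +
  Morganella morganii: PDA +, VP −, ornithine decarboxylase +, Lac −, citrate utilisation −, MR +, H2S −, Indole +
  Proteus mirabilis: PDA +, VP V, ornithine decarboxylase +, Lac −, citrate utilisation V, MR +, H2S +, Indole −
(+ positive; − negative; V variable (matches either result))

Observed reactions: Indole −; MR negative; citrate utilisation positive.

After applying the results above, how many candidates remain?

3

citrate utilisation +: excludes 5 organisms — 11 left.
MR −: excludes 7 organisms — 4 left.
Indole −: excludes Klebsiella oxytoca — 3 left.
Still consistent: Enterobacter cloacae, Klebsiella pneumoniae, Serratia marcescens.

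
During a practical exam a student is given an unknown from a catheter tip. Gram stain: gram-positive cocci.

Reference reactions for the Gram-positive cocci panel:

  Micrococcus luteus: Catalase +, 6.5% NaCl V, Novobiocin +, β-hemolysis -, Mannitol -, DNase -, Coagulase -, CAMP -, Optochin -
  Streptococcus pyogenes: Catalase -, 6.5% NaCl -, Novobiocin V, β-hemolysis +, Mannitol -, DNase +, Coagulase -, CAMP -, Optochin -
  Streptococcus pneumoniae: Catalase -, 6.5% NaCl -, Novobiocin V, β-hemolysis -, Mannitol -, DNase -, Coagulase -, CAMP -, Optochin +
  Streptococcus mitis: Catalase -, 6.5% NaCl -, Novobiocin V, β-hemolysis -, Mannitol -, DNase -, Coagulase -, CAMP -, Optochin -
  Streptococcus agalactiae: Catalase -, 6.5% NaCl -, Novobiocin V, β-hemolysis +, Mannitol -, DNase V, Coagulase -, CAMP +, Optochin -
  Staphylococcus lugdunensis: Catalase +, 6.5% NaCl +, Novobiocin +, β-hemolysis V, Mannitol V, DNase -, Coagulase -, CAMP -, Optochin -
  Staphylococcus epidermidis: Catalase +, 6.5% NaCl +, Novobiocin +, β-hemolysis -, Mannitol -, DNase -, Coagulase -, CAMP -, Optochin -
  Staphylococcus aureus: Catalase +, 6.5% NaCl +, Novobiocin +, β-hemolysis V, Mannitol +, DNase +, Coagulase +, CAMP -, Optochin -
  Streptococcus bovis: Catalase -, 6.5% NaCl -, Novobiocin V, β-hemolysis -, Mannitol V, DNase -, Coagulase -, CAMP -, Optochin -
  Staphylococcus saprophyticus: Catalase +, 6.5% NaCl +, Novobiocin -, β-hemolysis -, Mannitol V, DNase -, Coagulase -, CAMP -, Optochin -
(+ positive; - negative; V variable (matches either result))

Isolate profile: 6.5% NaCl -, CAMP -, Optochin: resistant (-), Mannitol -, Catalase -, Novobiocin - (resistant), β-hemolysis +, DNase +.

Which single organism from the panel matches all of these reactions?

Optochin -: excludes Streptococcus pneumoniae — 9 left.
Catalase -: excludes 5 organisms — 4 left.
β-hemolysis +: excludes Streptococcus mitis, Streptococcus bovis — 2 left.
6.5% NaCl -: all 2 remaining candidates are consistent.
DNase +: all 2 remaining candidates are consistent.
Mannitol -: all 2 remaining candidates are consistent.
CAMP -: excludes Streptococcus agalactiae — 1 left.
Novobiocin -: the one remaining candidate is consistent.

Streptococcus pyogenes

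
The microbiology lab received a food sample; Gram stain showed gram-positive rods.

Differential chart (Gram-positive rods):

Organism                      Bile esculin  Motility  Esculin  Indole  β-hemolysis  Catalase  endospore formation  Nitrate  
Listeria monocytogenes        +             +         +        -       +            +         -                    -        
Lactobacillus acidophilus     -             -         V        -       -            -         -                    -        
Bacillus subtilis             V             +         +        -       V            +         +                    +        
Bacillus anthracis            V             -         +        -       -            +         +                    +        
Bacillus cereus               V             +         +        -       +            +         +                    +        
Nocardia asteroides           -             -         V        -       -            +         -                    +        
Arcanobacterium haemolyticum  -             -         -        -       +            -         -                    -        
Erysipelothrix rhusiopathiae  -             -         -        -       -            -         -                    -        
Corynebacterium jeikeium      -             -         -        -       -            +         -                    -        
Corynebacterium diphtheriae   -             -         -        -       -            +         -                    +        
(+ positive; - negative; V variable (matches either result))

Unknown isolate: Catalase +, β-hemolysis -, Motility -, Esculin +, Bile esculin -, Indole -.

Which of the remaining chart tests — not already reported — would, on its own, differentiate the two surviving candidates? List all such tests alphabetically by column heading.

Catalase +: excludes Lactobacillus acidophilus, Arcanobacterium haemolyticum, Erysipelothrix rhusiopathiae — 7 left.
β-hemolysis -: excludes Listeria monocytogenes, Bacillus cereus — 5 left.
Indole -: all 5 remaining candidates are consistent.
Bile esculin -: all 5 remaining candidates are consistent.
Esculin +: excludes Corynebacterium jeikeium, Corynebacterium diphtheriae — 3 left.
Motility -: excludes Bacillus subtilis — 2 left.
Two candidates remain: Bacillus anthracis and Nocardia asteroides.
  endospore formation: Bacillus anthracis +, Nocardia asteroides - — discriminates.
  Nitrate: + vs + — same for both, does not separate.

endospore formation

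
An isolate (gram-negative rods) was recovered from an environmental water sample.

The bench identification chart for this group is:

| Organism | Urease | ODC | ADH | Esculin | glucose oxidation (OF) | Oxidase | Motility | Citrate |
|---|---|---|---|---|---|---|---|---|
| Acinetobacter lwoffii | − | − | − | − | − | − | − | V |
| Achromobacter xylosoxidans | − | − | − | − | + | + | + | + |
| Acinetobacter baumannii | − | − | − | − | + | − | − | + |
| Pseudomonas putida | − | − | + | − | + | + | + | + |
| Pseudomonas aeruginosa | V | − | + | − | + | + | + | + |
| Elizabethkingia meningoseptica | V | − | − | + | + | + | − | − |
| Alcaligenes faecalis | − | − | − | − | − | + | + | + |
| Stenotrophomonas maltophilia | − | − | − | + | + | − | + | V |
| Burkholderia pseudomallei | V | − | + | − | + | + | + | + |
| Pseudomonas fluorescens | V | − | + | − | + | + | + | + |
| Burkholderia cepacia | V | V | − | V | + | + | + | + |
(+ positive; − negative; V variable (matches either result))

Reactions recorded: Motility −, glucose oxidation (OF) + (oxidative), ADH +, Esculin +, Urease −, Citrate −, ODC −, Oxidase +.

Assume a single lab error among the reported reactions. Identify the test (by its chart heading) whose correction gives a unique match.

As reported, no row in the chart matches all 8 reactions.
Reversing ADH (to −) → unique match: Elizabethkingia meningoseptica.
Reversing glucose oxidation (OF) → still no organism matches.
Reversing ODC → still no organism matches.
Reversing Citrate → still no organism matches.
Reversing Urease → still no organism matches.
Reversing Motility → still no organism matches.
Reversing Oxidase → still no organism matches.
Reversing Esculin → still no organism matches.

ADH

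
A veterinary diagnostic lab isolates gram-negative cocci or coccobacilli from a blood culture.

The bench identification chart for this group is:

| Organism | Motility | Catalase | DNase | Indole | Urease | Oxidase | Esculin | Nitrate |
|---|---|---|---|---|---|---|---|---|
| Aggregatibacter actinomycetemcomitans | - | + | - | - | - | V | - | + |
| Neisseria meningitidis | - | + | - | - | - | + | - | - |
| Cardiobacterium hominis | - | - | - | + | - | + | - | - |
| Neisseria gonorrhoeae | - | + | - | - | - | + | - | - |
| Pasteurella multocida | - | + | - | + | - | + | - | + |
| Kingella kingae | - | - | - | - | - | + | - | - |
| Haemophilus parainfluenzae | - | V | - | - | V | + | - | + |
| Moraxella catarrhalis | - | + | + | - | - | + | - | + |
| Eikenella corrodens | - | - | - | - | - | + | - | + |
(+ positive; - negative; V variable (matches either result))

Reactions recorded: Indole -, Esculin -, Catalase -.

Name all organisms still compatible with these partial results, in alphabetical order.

Catalase -: excludes 5 organisms — 4 left.
Esculin -: all 4 remaining candidates are consistent.
Indole -: excludes Cardiobacterium hominis — 3 left.

Eikenella corrodens, Haemophilus parainfluenzae, Kingella kingae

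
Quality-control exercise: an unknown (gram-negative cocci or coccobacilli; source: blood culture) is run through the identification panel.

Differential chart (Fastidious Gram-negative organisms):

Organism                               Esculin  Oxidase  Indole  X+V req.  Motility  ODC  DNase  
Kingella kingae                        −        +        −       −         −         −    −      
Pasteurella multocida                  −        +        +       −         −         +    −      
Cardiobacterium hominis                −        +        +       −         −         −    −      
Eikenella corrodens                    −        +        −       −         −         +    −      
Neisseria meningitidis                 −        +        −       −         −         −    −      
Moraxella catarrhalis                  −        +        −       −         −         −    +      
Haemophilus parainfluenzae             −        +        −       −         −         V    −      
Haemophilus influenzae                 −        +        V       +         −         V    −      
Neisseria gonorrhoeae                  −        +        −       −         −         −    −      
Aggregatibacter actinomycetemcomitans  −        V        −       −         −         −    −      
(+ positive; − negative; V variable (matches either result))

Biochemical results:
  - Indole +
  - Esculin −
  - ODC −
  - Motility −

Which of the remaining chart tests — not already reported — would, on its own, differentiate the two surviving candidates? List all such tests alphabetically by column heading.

X+V req.

Esculin −: all 10 remaining candidates are consistent.
Motility −: all 10 remaining candidates are consistent.
Indole +: excludes 7 organisms — 3 left.
ODC −: excludes Pasteurella multocida — 2 left.
Two candidates remain: Cardiobacterium hominis and Haemophilus influenzae.
  Oxidase: + vs + — same for both, does not separate.
  X+V req.: Cardiobacterium hominis −, Haemophilus influenzae + — discriminates.
  DNase: − vs − — same for both, does not separate.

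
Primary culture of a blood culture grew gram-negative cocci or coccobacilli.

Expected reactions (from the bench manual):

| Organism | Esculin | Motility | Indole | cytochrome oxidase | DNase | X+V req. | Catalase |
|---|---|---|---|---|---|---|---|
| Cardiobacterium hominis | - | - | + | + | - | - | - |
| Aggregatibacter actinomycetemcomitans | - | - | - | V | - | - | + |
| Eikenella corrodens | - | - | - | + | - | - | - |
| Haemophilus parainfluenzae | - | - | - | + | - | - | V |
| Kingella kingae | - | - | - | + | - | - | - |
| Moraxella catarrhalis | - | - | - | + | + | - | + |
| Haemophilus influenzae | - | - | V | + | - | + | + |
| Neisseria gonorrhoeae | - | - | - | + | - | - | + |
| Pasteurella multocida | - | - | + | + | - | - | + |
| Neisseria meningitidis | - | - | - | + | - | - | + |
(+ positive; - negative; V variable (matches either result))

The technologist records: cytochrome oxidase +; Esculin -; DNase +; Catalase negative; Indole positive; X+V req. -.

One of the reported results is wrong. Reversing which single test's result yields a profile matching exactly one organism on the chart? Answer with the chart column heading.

As reported, no row in the chart matches all 6 reactions.
Reversing Catalase → still no organism matches.
Reversing DNase (to -) → unique match: Cardiobacterium hominis.
Reversing X+V req. → still no organism matches.
Reversing Esculin → still no organism matches.
Reversing cytochrome oxidase → still no organism matches.
Reversing Indole → still no organism matches.

DNase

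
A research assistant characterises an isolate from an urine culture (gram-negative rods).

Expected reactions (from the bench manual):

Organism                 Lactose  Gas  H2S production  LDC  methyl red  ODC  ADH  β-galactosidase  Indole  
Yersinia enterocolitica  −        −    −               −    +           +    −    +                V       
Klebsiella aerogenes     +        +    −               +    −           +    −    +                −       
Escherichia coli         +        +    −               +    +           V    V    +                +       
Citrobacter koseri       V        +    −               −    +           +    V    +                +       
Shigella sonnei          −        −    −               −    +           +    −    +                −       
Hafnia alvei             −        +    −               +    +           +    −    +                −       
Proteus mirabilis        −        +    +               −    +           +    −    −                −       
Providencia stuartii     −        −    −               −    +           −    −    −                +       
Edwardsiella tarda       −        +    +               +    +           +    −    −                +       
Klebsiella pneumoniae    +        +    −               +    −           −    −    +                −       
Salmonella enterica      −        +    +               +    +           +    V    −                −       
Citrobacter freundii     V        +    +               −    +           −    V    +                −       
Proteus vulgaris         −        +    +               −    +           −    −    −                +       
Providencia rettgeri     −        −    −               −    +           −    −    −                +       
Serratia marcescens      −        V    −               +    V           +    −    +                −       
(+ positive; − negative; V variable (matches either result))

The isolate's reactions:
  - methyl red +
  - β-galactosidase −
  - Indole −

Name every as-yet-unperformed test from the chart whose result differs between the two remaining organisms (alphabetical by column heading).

LDC

Indole −: excludes 6 organisms — 9 left.
β-galactosidase −: excludes 7 organisms — 2 left.
methyl red +: all 2 remaining candidates are consistent.
Two candidates remain: Proteus mirabilis and Salmonella enterica.
  Lactose: − vs − — same for both, does not separate.
  Gas: + vs + — same for both, does not separate.
  H2S production: + vs + — same for both, does not separate.
  LDC: Proteus mirabilis −, Salmonella enterica + — discriminates.
  ODC: + vs + — same for both, does not separate.
  ADH: − vs V — variable for at least one, does not separate.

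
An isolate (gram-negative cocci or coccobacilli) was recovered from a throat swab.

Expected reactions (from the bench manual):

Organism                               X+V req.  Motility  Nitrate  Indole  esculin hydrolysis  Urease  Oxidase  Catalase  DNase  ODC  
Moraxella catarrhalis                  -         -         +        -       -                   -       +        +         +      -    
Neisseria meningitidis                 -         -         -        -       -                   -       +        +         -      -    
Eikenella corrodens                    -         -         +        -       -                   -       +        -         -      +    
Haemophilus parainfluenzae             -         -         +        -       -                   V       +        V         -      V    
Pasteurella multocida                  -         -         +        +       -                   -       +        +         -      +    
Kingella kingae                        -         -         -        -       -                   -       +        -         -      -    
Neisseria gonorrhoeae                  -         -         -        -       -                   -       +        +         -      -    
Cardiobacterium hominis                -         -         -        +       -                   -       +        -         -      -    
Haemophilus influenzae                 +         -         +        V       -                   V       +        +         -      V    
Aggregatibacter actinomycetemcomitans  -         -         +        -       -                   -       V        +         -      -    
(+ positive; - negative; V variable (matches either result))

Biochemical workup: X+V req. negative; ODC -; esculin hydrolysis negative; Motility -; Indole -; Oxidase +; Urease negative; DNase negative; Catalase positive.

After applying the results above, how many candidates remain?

4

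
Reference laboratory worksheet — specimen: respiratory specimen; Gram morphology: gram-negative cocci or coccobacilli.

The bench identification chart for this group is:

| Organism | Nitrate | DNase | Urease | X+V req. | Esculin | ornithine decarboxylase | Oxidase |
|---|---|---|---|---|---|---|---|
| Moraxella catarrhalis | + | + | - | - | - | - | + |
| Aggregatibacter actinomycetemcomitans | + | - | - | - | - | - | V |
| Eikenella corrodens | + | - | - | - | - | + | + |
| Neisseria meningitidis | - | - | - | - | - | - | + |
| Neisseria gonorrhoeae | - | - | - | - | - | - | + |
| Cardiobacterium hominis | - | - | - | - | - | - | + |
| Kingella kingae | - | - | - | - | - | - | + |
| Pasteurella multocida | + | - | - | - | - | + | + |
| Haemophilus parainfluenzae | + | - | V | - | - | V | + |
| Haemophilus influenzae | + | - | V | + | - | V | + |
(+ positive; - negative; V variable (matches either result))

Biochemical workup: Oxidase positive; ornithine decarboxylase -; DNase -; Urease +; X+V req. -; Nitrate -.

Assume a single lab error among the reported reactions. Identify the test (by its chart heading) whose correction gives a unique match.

As reported, no row in the chart matches all 6 reactions.
Reversing Urease → 4 organisms match (not unique).
Reversing Nitrate (to +) → unique match: Haemophilus parainfluenzae.
Reversing DNase → still no organism matches.
Reversing Oxidase → still no organism matches.
Reversing ornithine decarboxylase → still no organism matches.
Reversing X+V req. → still no organism matches.

Nitrate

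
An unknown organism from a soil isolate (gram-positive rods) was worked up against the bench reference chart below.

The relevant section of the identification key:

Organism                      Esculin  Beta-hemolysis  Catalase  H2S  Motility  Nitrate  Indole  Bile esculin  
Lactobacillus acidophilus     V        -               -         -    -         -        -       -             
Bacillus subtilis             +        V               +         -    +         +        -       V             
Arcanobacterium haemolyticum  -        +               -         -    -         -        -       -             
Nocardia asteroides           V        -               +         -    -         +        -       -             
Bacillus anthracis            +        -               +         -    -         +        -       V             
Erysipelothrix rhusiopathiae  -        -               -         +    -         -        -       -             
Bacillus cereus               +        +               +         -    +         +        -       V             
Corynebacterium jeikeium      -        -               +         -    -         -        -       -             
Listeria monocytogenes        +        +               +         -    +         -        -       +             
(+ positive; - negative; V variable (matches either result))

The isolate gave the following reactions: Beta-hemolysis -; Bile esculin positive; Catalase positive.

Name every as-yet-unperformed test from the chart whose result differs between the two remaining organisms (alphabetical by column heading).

Bile esculin +: excludes 5 organisms — 4 left.
Catalase +: all 4 remaining candidates are consistent.
Beta-hemolysis -: excludes Bacillus cereus, Listeria monocytogenes — 2 left.
Two candidates remain: Bacillus anthracis and Bacillus subtilis.
  Esculin: + vs + — same for both, does not separate.
  H2S: - vs - — same for both, does not separate.
  Motility: Bacillus anthracis -, Bacillus subtilis + — discriminates.
  Nitrate: + vs + — same for both, does not separate.
  Indole: - vs - — same for both, does not separate.

Motility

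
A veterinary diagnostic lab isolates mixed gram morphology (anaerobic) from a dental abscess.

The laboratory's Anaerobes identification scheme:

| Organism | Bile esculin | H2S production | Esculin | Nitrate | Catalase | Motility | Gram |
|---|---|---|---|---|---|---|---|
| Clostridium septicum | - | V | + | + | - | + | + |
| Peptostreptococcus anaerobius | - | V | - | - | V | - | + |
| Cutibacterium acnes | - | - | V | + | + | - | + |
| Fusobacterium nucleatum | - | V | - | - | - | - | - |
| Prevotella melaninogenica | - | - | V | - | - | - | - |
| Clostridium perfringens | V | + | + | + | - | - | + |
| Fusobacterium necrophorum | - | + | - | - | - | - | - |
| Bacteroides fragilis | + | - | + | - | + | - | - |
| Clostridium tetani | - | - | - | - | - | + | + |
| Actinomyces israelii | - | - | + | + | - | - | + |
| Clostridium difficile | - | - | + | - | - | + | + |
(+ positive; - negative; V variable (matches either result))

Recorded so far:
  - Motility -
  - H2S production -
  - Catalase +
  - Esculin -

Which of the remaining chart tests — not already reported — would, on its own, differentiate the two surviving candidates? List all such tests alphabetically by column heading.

Nitrate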